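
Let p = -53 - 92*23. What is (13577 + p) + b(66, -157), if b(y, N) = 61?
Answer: 11469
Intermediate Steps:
p = -2169 (p = -53 - 2116 = -2169)
(13577 + p) + b(66, -157) = (13577 - 2169) + 61 = 11408 + 61 = 11469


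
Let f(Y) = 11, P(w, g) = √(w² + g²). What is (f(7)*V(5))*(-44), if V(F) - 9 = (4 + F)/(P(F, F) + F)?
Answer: -17424/5 - 4356*√2/5 ≈ -4716.9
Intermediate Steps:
P(w, g) = √(g² + w²)
V(F) = 9 + (4 + F)/(F + √2*√(F²)) (V(F) = 9 + (4 + F)/(√(F² + F²) + F) = 9 + (4 + F)/(√(2*F²) + F) = 9 + (4 + F)/(√2*√(F²) + F) = 9 + (4 + F)/(F + √2*√(F²)))
(f(7)*V(5))*(-44) = (11*((4 + 10*5 + 9*√2*√(5²))/(5 + √2*√(5²))))*(-44) = (11*((4 + 50 + 9*√2*√25)/(5 + √2*√25)))*(-44) = (11*((4 + 50 + 9*√2*5)/(5 + √2*5)))*(-44) = (11*((4 + 50 + 45*√2)/(5 + 5*√2)))*(-44) = (11*((54 + 45*√2)/(5 + 5*√2)))*(-44) = (11*(54 + 45*√2)/(5 + 5*√2))*(-44) = -484*(54 + 45*√2)/(5 + 5*√2)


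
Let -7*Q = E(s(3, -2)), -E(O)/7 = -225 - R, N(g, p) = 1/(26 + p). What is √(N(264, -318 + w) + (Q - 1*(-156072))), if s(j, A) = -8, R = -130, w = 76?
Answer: √202146186/36 ≈ 394.94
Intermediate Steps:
E(O) = 665 (E(O) = -7*(-225 - 1*(-130)) = -7*(-225 + 130) = -7*(-95) = 665)
Q = -95 (Q = -⅐*665 = -95)
√(N(264, -318 + w) + (Q - 1*(-156072))) = √(1/(26 + (-318 + 76)) + (-95 - 1*(-156072))) = √(1/(26 - 242) + (-95 + 156072)) = √(1/(-216) + 155977) = √(-1/216 + 155977) = √(33691031/216) = √202146186/36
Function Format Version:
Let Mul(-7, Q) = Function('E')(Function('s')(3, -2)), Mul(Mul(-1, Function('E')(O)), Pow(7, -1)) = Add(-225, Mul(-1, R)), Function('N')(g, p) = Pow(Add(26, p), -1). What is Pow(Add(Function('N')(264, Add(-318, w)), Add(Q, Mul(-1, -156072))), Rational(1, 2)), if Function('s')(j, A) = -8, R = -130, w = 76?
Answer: Mul(Rational(1, 36), Pow(202146186, Rational(1, 2))) ≈ 394.94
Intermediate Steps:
Function('E')(O) = 665 (Function('E')(O) = Mul(-7, Add(-225, Mul(-1, -130))) = Mul(-7, Add(-225, 130)) = Mul(-7, -95) = 665)
Q = -95 (Q = Mul(Rational(-1, 7), 665) = -95)
Pow(Add(Function('N')(264, Add(-318, w)), Add(Q, Mul(-1, -156072))), Rational(1, 2)) = Pow(Add(Pow(Add(26, Add(-318, 76)), -1), Add(-95, Mul(-1, -156072))), Rational(1, 2)) = Pow(Add(Pow(Add(26, -242), -1), Add(-95, 156072)), Rational(1, 2)) = Pow(Add(Pow(-216, -1), 155977), Rational(1, 2)) = Pow(Add(Rational(-1, 216), 155977), Rational(1, 2)) = Pow(Rational(33691031, 216), Rational(1, 2)) = Mul(Rational(1, 36), Pow(202146186, Rational(1, 2)))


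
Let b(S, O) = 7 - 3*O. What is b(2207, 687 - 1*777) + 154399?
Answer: 154676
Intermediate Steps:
b(2207, 687 - 1*777) + 154399 = (7 - 3*(687 - 1*777)) + 154399 = (7 - 3*(687 - 777)) + 154399 = (7 - 3*(-90)) + 154399 = (7 + 270) + 154399 = 277 + 154399 = 154676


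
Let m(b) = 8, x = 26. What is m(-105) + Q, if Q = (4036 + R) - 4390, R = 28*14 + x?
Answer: 72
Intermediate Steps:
R = 418 (R = 28*14 + 26 = 392 + 26 = 418)
Q = 64 (Q = (4036 + 418) - 4390 = 4454 - 4390 = 64)
m(-105) + Q = 8 + 64 = 72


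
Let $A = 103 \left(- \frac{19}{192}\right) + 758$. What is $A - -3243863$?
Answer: $\frac{622965275}{192} \approx 3.2446 \cdot 10^{6}$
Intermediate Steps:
$A = \frac{143579}{192}$ ($A = 103 \left(\left(-19\right) \frac{1}{192}\right) + 758 = 103 \left(- \frac{19}{192}\right) + 758 = - \frac{1957}{192} + 758 = \frac{143579}{192} \approx 747.81$)
$A - -3243863 = \frac{143579}{192} - -3243863 = \frac{143579}{192} + 3243863 = \frac{622965275}{192}$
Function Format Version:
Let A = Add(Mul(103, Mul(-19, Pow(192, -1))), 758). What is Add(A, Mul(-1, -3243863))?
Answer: Rational(622965275, 192) ≈ 3.2446e+6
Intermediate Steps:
A = Rational(143579, 192) (A = Add(Mul(103, Mul(-19, Rational(1, 192))), 758) = Add(Mul(103, Rational(-19, 192)), 758) = Add(Rational(-1957, 192), 758) = Rational(143579, 192) ≈ 747.81)
Add(A, Mul(-1, -3243863)) = Add(Rational(143579, 192), Mul(-1, -3243863)) = Add(Rational(143579, 192), 3243863) = Rational(622965275, 192)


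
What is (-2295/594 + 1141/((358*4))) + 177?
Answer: 2739795/15752 ≈ 173.93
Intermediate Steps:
(-2295/594 + 1141/((358*4))) + 177 = (-2295*1/594 + 1141/1432) + 177 = (-85/22 + 1141*(1/1432)) + 177 = (-85/22 + 1141/1432) + 177 = -48309/15752 + 177 = 2739795/15752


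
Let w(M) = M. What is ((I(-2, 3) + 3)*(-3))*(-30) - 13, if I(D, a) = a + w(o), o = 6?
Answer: 1067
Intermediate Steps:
I(D, a) = 6 + a (I(D, a) = a + 6 = 6 + a)
((I(-2, 3) + 3)*(-3))*(-30) - 13 = (((6 + 3) + 3)*(-3))*(-30) - 13 = ((9 + 3)*(-3))*(-30) - 13 = (12*(-3))*(-30) - 13 = -36*(-30) - 13 = 1080 - 13 = 1067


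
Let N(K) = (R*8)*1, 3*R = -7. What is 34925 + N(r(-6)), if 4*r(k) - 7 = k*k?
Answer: 104719/3 ≈ 34906.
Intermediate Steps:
R = -7/3 (R = (⅓)*(-7) = -7/3 ≈ -2.3333)
r(k) = 7/4 + k²/4 (r(k) = 7/4 + (k*k)/4 = 7/4 + k²/4)
N(K) = -56/3 (N(K) = -7/3*8*1 = -56/3*1 = -56/3)
34925 + N(r(-6)) = 34925 - 56/3 = 104719/3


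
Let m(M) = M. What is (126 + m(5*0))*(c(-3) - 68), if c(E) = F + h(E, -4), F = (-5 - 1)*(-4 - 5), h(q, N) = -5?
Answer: -2394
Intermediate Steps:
F = 54 (F = -6*(-9) = 54)
c(E) = 49 (c(E) = 54 - 5 = 49)
(126 + m(5*0))*(c(-3) - 68) = (126 + 5*0)*(49 - 68) = (126 + 0)*(-19) = 126*(-19) = -2394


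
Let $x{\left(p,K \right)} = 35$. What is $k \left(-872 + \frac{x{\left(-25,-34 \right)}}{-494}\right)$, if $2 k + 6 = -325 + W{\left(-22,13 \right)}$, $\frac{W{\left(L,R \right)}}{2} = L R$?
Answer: $\frac{389015109}{988} \approx 3.9374 \cdot 10^{5}$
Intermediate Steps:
$W{\left(L,R \right)} = 2 L R$
$k = - \frac{903}{2}$ ($k = -3 + \frac{-325 + 2 \left(-22\right) 13}{2} = -3 + \frac{-325 - 572}{2} = -3 + \frac{1}{2} \left(-897\right) = -3 - \frac{897}{2} = - \frac{903}{2} \approx -451.5$)
$k \left(-872 + \frac{x{\left(-25,-34 \right)}}{-494}\right) = - \frac{903 \left(-872 + \frac{35}{-494}\right)}{2} = - \frac{903 \left(-872 + 35 \left(- \frac{1}{494}\right)\right)}{2} = - \frac{903 \left(-872 - \frac{35}{494}\right)}{2} = \left(- \frac{903}{2}\right) \left(- \frac{430803}{494}\right) = \frac{389015109}{988}$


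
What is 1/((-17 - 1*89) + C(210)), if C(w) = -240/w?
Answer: -7/750 ≈ -0.0093333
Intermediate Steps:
1/((-17 - 1*89) + C(210)) = 1/((-17 - 1*89) - 240/210) = 1/((-17 - 89) - 240*1/210) = 1/(-106 - 8/7) = 1/(-750/7) = -7/750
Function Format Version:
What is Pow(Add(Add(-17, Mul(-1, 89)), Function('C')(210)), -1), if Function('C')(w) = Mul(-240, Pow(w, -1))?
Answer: Rational(-7, 750) ≈ -0.0093333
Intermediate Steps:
Pow(Add(Add(-17, Mul(-1, 89)), Function('C')(210)), -1) = Pow(Add(Add(-17, Mul(-1, 89)), Mul(-240, Pow(210, -1))), -1) = Pow(Add(Add(-17, -89), Mul(-240, Rational(1, 210))), -1) = Pow(Add(-106, Rational(-8, 7)), -1) = Pow(Rational(-750, 7), -1) = Rational(-7, 750)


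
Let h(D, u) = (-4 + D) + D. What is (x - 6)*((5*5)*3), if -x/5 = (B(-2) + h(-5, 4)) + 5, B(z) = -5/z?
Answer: 3975/2 ≈ 1987.5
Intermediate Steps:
h(D, u) = -4 + 2*D
x = 65/2 (x = -5*((-5/(-2) + (-4 + 2*(-5))) + 5) = -5*((-5*(-½) + (-4 - 10)) + 5) = -5*((5/2 - 14) + 5) = -5*(-23/2 + 5) = -5*(-13/2) = 65/2 ≈ 32.500)
(x - 6)*((5*5)*3) = (65/2 - 6)*((5*5)*3) = 53*(25*3)/2 = (53/2)*75 = 3975/2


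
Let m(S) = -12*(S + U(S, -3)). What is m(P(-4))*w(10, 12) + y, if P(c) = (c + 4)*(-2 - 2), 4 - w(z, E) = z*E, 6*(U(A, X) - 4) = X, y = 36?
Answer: 4908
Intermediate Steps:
U(A, X) = 4 + X/6
w(z, E) = 4 - E*z (w(z, E) = 4 - z*E = 4 - E*z)
P(c) = -16 - 4*c (P(c) = (4 + c)*(-4) = -16 - 4*c)
m(S) = -42 - 12*S (m(S) = -12*(S + (4 + (⅙)*(-3))) = -12*(S + (4 - ½)) = -12*(S + 7/2) = -12*(7/2 + S) = -42 - 12*S)
m(P(-4))*w(10, 12) + y = (-42 - 12*(-16 - 4*(-4)))*(4 - 1*12*10) + 36 = (-42 - 12*(-16 + 16))*(4 - 120) + 36 = (-42 - 12*0)*(-116) + 36 = (-42 + 0)*(-116) + 36 = -42*(-116) + 36 = 4872 + 36 = 4908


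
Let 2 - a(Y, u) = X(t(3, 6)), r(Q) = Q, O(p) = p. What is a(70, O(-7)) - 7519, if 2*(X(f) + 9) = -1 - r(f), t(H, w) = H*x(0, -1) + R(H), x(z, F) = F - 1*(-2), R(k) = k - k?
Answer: -7506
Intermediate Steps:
R(k) = 0
x(z, F) = 2 + F (x(z, F) = F + 2 = 2 + F)
t(H, w) = H (t(H, w) = H*(2 - 1) + 0 = H*1 + 0 = H + 0 = H)
X(f) = -19/2 - f/2 (X(f) = -9 + (-1 - f)/2 = -9 + (-½ - f/2) = -19/2 - f/2)
a(Y, u) = 13 (a(Y, u) = 2 - (-19/2 - ½*3) = 2 - (-19/2 - 3/2) = 2 - 1*(-11) = 2 + 11 = 13)
a(70, O(-7)) - 7519 = 13 - 7519 = -7506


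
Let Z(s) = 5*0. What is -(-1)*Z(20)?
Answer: 0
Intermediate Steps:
Z(s) = 0
-(-1)*Z(20) = -(-1)*0 = -1*0 = 0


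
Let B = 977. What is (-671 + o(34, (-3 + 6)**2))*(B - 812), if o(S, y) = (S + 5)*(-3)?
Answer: -130020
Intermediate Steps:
o(S, y) = -15 - 3*S (o(S, y) = (5 + S)*(-3) = -15 - 3*S)
(-671 + o(34, (-3 + 6)**2))*(B - 812) = (-671 + (-15 - 3*34))*(977 - 812) = (-671 + (-15 - 102))*165 = (-671 - 117)*165 = -788*165 = -130020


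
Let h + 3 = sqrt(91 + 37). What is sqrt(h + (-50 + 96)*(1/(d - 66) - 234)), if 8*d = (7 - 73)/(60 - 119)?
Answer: sqrt(-289034755999 + 214742088*sqrt(2))/5181 ≈ 103.71*I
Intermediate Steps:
d = 33/236 (d = ((7 - 73)/(60 - 119))/8 = (-66/(-59))/8 = (-66*(-1/59))/8 = (1/8)*(66/59) = 33/236 ≈ 0.13983)
h = -3 + 8*sqrt(2) (h = -3 + sqrt(91 + 37) = -3 + sqrt(128) = -3 + 8*sqrt(2) ≈ 8.3137)
sqrt(h + (-50 + 96)*(1/(d - 66) - 234)) = sqrt((-3 + 8*sqrt(2)) + (-50 + 96)*(1/(33/236 - 66) - 234)) = sqrt((-3 + 8*sqrt(2)) + 46*(1/(-15543/236) - 234)) = sqrt((-3 + 8*sqrt(2)) + 46*(-236/15543 - 234)) = sqrt((-3 + 8*sqrt(2)) + 46*(-3637298/15543)) = sqrt((-3 + 8*sqrt(2)) - 167315708/15543) = sqrt(-167362337/15543 + 8*sqrt(2))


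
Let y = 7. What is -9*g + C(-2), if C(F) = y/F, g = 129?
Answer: -2329/2 ≈ -1164.5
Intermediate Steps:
C(F) = 7/F
-9*g + C(-2) = -9*129 + 7/(-2) = -1161 + 7*(-½) = -1161 - 7/2 = -2329/2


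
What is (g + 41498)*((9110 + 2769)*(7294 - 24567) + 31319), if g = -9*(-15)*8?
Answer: -8735074602544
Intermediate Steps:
g = 1080 (g = 135*8 = 1080)
(g + 41498)*((9110 + 2769)*(7294 - 24567) + 31319) = (1080 + 41498)*((9110 + 2769)*(7294 - 24567) + 31319) = 42578*(11879*(-17273) + 31319) = 42578*(-205185967 + 31319) = 42578*(-205154648) = -8735074602544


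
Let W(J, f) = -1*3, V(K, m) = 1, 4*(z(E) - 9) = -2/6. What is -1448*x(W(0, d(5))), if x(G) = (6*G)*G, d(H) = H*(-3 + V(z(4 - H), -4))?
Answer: -78192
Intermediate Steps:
z(E) = 107/12 (z(E) = 9 + (-2/6)/4 = 9 + (-2*1/6)/4 = 9 + (1/4)*(-1/3) = 9 - 1/12 = 107/12)
d(H) = -2*H (d(H) = H*(-3 + 1) = H*(-2) = -2*H)
W(J, f) = -3
x(G) = 6*G**2
-1448*x(W(0, d(5))) = -8688*(-3)**2 = -8688*9 = -1448*54 = -78192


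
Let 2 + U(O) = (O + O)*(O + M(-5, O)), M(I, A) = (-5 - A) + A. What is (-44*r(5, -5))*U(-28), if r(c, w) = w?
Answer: 406120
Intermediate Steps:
M(I, A) = -5
U(O) = -2 + 2*O*(-5 + O) (U(O) = -2 + (O + O)*(O - 5) = -2 + (2*O)*(-5 + O) = -2 + 2*O*(-5 + O))
(-44*r(5, -5))*U(-28) = (-44*(-5))*(-2 - 10*(-28) + 2*(-28)**2) = 220*(-2 + 280 + 2*784) = 220*(-2 + 280 + 1568) = 220*1846 = 406120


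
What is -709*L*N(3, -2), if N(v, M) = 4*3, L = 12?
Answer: -102096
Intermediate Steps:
N(v, M) = 12
-709*L*N(3, -2) = -8508*12 = -709*144 = -102096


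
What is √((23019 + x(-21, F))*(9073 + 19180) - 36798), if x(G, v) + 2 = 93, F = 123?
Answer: 4*√40805627 ≈ 25552.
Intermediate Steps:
x(G, v) = 91 (x(G, v) = -2 + 93 = 91)
√((23019 + x(-21, F))*(9073 + 19180) - 36798) = √((23019 + 91)*(9073 + 19180) - 36798) = √(23110*28253 - 36798) = √(652926830 - 36798) = √652890032 = 4*√40805627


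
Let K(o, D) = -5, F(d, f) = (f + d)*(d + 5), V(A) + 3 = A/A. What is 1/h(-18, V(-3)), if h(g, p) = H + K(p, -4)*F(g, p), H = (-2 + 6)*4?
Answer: -1/1284 ≈ -0.00077882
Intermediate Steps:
V(A) = -2 (V(A) = -3 + A/A = -3 + 1 = -2)
F(d, f) = (5 + d)*(d + f) (F(d, f) = (d + f)*(5 + d) = (5 + d)*(d + f))
H = 16 (H = 4*4 = 16)
h(g, p) = 16 - 25*g - 25*p - 5*g**2 - 5*g*p (h(g, p) = 16 - 5*(g**2 + 5*g + 5*p + g*p) = 16 + (-25*g - 25*p - 5*g**2 - 5*g*p) = 16 - 25*g - 25*p - 5*g**2 - 5*g*p)
1/h(-18, V(-3)) = 1/(16 - 25*(-18) - 25*(-2) - 5*(-18)**2 - 5*(-18)*(-2)) = 1/(16 + 450 + 50 - 5*324 - 180) = 1/(16 + 450 + 50 - 1620 - 180) = 1/(-1284) = -1/1284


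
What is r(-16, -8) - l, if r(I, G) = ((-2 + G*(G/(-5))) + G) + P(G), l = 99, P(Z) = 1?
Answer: -604/5 ≈ -120.80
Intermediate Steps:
r(I, G) = -1 + G - G²/5 (r(I, G) = ((-2 + G*(G/(-5))) + G) + 1 = ((-2 + G*(G*(-⅕))) + G) + 1 = ((-2 + G*(-G/5)) + G) + 1 = ((-2 - G²/5) + G) + 1 = (-2 + G - G²/5) + 1 = -1 + G - G²/5)
r(-16, -8) - l = (-1 - 8 - ⅕*(-8)²) - 1*99 = (-1 - 8 - ⅕*64) - 99 = (-1 - 8 - 64/5) - 99 = -109/5 - 99 = -604/5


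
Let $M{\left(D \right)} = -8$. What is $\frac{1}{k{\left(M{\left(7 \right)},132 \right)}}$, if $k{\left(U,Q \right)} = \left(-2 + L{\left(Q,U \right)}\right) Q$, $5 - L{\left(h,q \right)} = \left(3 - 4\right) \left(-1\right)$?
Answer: $\frac{1}{264} \approx 0.0037879$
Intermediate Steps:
$L{\left(h,q \right)} = 4$ ($L{\left(h,q \right)} = 5 - \left(3 - 4\right) \left(-1\right) = 5 - \left(-1\right) \left(-1\right) = 5 - 1 = 4$)
$k{\left(U,Q \right)} = 2 Q$ ($k{\left(U,Q \right)} = \left(-2 + 4\right) Q = 2 Q$)
$\frac{1}{k{\left(M{\left(7 \right)},132 \right)}} = \frac{1}{2 \cdot 132} = \frac{1}{264}$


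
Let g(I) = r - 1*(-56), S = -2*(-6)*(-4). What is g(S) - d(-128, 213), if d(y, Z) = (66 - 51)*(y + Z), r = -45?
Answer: -1264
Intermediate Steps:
S = -48 (S = 12*(-4) = -48)
g(I) = 11 (g(I) = -45 - 1*(-56) = -45 + 56 = 11)
d(y, Z) = 15*Z + 15*y (d(y, Z) = 15*(Z + y) = 15*Z + 15*y)
g(S) - d(-128, 213) = 11 - (15*213 + 15*(-128)) = 11 - (3195 - 1920) = 11 - 1*1275 = 11 - 1275 = -1264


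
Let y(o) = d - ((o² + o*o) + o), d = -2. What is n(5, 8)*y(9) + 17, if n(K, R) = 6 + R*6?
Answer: -9325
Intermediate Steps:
y(o) = -2 - o - 2*o² (y(o) = -2 - ((o² + o*o) + o) = -2 - ((o² + o²) + o) = -2 - (2*o² + o) = -2 - (o + 2*o²) = -2 + (-o - 2*o²) = -2 - o - 2*o²)
n(K, R) = 6 + 6*R
n(5, 8)*y(9) + 17 = (6 + 6*8)*(-2 - 1*9 - 2*9²) + 17 = (6 + 48)*(-2 - 9 - 2*81) + 17 = 54*(-2 - 9 - 162) + 17 = 54*(-173) + 17 = -9342 + 17 = -9325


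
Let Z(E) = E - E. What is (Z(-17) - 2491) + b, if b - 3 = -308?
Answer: -2796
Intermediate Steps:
Z(E) = 0
b = -305 (b = 3 - 308 = -305)
(Z(-17) - 2491) + b = (0 - 2491) - 305 = -2491 - 305 = -2796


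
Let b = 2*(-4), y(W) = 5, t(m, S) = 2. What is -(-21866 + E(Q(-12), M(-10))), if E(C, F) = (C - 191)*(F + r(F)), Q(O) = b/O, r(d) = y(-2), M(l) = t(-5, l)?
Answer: 69595/3 ≈ 23198.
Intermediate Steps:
M(l) = 2
r(d) = 5
b = -8
Q(O) = -8/O
E(C, F) = (-191 + C)*(5 + F) (E(C, F) = (C - 191)*(F + 5) = (-191 + C)*(5 + F))
-(-21866 + E(Q(-12), M(-10))) = -(-21866 + (-955 - 191*2 + 5*(-8/(-12)) - 8/(-12)*2)) = -(-21866 + (-955 - 382 + 5*(-8*(-1/12)) - 8*(-1/12)*2)) = -(-21866 + (-955 - 382 + 5*(⅔) + (⅔)*2)) = -(-21866 + (-955 - 382 + 10/3 + 4/3)) = -(-21866 - 3997/3) = -1*(-69595/3) = 69595/3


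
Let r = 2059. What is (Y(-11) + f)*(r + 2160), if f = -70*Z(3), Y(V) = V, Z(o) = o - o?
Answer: -46409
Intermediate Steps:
Z(o) = 0
f = 0 (f = -70*0 = 0)
(Y(-11) + f)*(r + 2160) = (-11 + 0)*(2059 + 2160) = -11*4219 = -46409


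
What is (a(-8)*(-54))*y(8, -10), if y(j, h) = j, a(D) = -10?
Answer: 4320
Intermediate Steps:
(a(-8)*(-54))*y(8, -10) = -10*(-54)*8 = 540*8 = 4320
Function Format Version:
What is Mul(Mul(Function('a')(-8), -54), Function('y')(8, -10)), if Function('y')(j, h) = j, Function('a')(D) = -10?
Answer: 4320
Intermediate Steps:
Mul(Mul(Function('a')(-8), -54), Function('y')(8, -10)) = Mul(Mul(-10, -54), 8) = Mul(540, 8) = 4320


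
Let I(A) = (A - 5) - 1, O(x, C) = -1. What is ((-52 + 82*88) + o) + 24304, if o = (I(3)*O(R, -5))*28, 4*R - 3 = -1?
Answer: 31552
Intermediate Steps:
R = ½ (R = ¾ + (¼)*(-1) = ¾ - ¼ = ½ ≈ 0.50000)
I(A) = -6 + A (I(A) = (-5 + A) - 1 = -6 + A)
o = 84 (o = ((-6 + 3)*(-1))*28 = -3*(-1)*28 = 3*28 = 84)
((-52 + 82*88) + o) + 24304 = ((-52 + 82*88) + 84) + 24304 = ((-52 + 7216) + 84) + 24304 = (7164 + 84) + 24304 = 7248 + 24304 = 31552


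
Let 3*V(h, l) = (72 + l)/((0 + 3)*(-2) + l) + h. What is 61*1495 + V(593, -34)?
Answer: 1827847/20 ≈ 91392.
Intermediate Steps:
V(h, l) = h/3 + (72 + l)/(3*(-6 + l)) (V(h, l) = ((72 + l)/((0 + 3)*(-2) + l) + h)/3 = ((72 + l)/(3*(-2) + l) + h)/3 = ((72 + l)/(-6 + l) + h)/3 = (h + (72 + l)/(-6 + l))/3 = h/3 + (72 + l)/(3*(-6 + l)))
61*1495 + V(593, -34) = 61*1495 + (72 - 34 - 6*593 + 593*(-34))/(3*(-6 - 34)) = 91195 + (⅓)*(72 - 34 - 3558 - 20162)/(-40) = 91195 + (⅓)*(-1/40)*(-23682) = 91195 + 3947/20 = 1827847/20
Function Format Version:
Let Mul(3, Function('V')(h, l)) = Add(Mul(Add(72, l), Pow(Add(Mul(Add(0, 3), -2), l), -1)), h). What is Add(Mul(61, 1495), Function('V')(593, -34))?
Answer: Rational(1827847, 20) ≈ 91392.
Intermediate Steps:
Function('V')(h, l) = Add(Mul(Rational(1, 3), h), Mul(Rational(1, 3), Pow(Add(-6, l), -1), Add(72, l))) (Function('V')(h, l) = Mul(Rational(1, 3), Add(Mul(Add(72, l), Pow(Add(Mul(Add(0, 3), -2), l), -1)), h)) = Mul(Rational(1, 3), Add(Mul(Add(72, l), Pow(Add(Mul(3, -2), l), -1)), h)) = Mul(Rational(1, 3), Add(Mul(Add(72, l), Pow(Add(-6, l), -1)), h)) = Mul(Rational(1, 3), Add(Mul(Pow(Add(-6, l), -1), Add(72, l)), h)) = Mul(Rational(1, 3), Add(h, Mul(Pow(Add(-6, l), -1), Add(72, l)))) = Add(Mul(Rational(1, 3), h), Mul(Rational(1, 3), Pow(Add(-6, l), -1), Add(72, l))))
Add(Mul(61, 1495), Function('V')(593, -34)) = Add(Mul(61, 1495), Mul(Rational(1, 3), Pow(Add(-6, -34), -1), Add(72, -34, Mul(-6, 593), Mul(593, -34)))) = Add(91195, Mul(Rational(1, 3), Pow(-40, -1), Add(72, -34, -3558, -20162))) = Add(91195, Mul(Rational(1, 3), Rational(-1, 40), -23682)) = Add(91195, Rational(3947, 20)) = Rational(1827847, 20)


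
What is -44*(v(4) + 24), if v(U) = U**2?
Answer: -1760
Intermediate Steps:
-44*(v(4) + 24) = -44*(4**2 + 24) = -44*(16 + 24) = -44*40 = -1760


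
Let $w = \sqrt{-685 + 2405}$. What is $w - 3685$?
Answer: $-3685 + 2 \sqrt{430} \approx -3643.5$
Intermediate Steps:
$w = 2 \sqrt{430}$ ($w = \sqrt{1720} = 2 \sqrt{430} \approx 41.473$)
$w - 3685 = 2 \sqrt{430} - 3685 = -3685 + 2 \sqrt{430}$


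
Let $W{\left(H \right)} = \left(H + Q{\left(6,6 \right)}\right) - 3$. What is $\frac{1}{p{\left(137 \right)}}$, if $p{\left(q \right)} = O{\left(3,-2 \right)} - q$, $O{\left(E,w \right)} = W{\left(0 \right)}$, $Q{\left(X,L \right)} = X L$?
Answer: $- \frac{1}{104} \approx -0.0096154$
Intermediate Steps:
$Q{\left(X,L \right)} = L X$
$W{\left(H \right)} = 33 + H$ ($W{\left(H \right)} = \left(H + 6 \cdot 6\right) - 3 = \left(H + 36\right) - 3 = \left(36 + H\right) - 3 = 33 + H$)
$O{\left(E,w \right)} = 33$ ($O{\left(E,w \right)} = 33 + 0 = 33$)
$p{\left(q \right)} = 33 - q$
$\frac{1}{p{\left(137 \right)}} = \frac{1}{33 - 137} = \frac{1}{-104} = - \frac{1}{104}$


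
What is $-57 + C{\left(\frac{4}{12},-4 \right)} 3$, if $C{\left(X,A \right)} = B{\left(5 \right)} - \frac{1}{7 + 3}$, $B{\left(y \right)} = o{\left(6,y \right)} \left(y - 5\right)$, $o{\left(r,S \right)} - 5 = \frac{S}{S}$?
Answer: $- \frac{573}{10} \approx -57.3$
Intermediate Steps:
$o{\left(r,S \right)} = 6$ ($o{\left(r,S \right)} = 5 + \frac{S}{S} = 5 + 1 = 6$)
$B{\left(y \right)} = -30 + 6 y$ ($B{\left(y \right)} = 6 \left(y - 5\right) = 6 \left(-5 + y\right) = -30 + 6 y$)
$C{\left(X,A \right)} = - \frac{1}{10}$ ($C{\left(X,A \right)} = \left(-30 + 6 \cdot 5\right) - \frac{1}{7 + 3} = \left(-30 + 30\right) - \frac{1}{10} = 0 - \frac{1}{10} = - \frac{1}{10}$)
$-57 + C{\left(\frac{4}{12},-4 \right)} 3 = -57 - \frac{3}{10} = - \frac{573}{10}$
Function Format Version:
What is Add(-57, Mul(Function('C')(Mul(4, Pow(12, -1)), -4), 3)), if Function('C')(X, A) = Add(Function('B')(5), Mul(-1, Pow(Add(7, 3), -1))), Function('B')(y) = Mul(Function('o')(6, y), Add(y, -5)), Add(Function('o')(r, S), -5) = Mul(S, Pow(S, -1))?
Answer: Rational(-573, 10) ≈ -57.300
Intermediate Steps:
Function('o')(r, S) = 6 (Function('o')(r, S) = Add(5, Mul(S, Pow(S, -1))) = Add(5, 1) = 6)
Function('B')(y) = Add(-30, Mul(6, y)) (Function('B')(y) = Mul(6, Add(y, -5)) = Mul(6, Add(-5, y)) = Add(-30, Mul(6, y)))
Function('C')(X, A) = Rational(-1, 10) (Function('C')(X, A) = Add(Add(-30, Mul(6, 5)), Mul(-1, Pow(Add(7, 3), -1))) = Add(Add(-30, 30), Mul(-1, Pow(10, -1))) = Add(0, Mul(-1, Rational(1, 10))) = Add(0, Rational(-1, 10)) = Rational(-1, 10))
Add(-57, Mul(Function('C')(Mul(4, Pow(12, -1)), -4), 3)) = Add(-57, Mul(Rational(-1, 10), 3)) = Add(-57, Rational(-3, 10)) = Rational(-573, 10)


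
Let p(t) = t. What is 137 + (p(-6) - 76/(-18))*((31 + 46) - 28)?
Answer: 449/9 ≈ 49.889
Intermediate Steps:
137 + (p(-6) - 76/(-18))*((31 + 46) - 28) = 137 + (-6 - 76/(-18))*((31 + 46) - 28) = 137 + (-6 - 76*(-1/18))*(77 - 28) = 137 + (-6 + 38/9)*49 = 137 - 16/9*49 = 137 - 784/9 = 449/9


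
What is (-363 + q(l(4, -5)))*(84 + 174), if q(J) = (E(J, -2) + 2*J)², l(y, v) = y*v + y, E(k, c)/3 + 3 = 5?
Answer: 80754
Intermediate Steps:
E(k, c) = 6 (E(k, c) = -9 + 3*5 = -9 + 15 = 6)
l(y, v) = y + v*y (l(y, v) = v*y + y = y + v*y)
q(J) = (6 + 2*J)²
(-363 + q(l(4, -5)))*(84 + 174) = (-363 + 4*(3 + 4*(1 - 5))²)*(84 + 174) = (-363 + 4*(3 + 4*(-4))²)*258 = (-363 + 4*(3 - 16)²)*258 = (-363 + 4*(-13)²)*258 = (-363 + 4*169)*258 = (-363 + 676)*258 = 313*258 = 80754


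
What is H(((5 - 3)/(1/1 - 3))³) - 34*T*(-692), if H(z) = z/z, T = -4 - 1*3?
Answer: -164695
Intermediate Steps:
T = -7 (T = -4 - 3 = -7)
H(z) = 1
H(((5 - 3)/(1/1 - 3))³) - 34*T*(-692) = 1 - 34*(-7)*(-692) = 1 + 238*(-692) = 1 - 164696 = -164695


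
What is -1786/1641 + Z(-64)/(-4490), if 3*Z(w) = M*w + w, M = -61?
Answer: -1011962/736809 ≈ -1.3734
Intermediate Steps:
Z(w) = -20*w (Z(w) = (-61*w + w)/3 = (-60*w)/3 = -20*w)
-1786/1641 + Z(-64)/(-4490) = -1786/1641 - 20*(-64)/(-4490) = -1786*1/1641 + 1280*(-1/4490) = -1786/1641 - 128/449 = -1011962/736809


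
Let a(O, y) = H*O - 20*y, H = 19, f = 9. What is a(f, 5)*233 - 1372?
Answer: 15171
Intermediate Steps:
a(O, y) = -20*y + 19*O (a(O, y) = 19*O - 20*y = -20*y + 19*O)
a(f, 5)*233 - 1372 = (-20*5 + 19*9)*233 - 1372 = (-100 + 171)*233 - 1372 = 71*233 - 1372 = 16543 - 1372 = 15171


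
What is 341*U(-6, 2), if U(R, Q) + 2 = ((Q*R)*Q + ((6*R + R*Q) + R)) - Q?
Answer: -27962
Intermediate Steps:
U(R, Q) = -2 - Q + 7*R + Q*R + R*Q² (U(R, Q) = -2 + (((Q*R)*Q + ((6*R + R*Q) + R)) - Q) = -2 + ((R*Q² + ((6*R + Q*R) + R)) - Q) = -2 + ((R*Q² + (7*R + Q*R)) - Q) = -2 + ((7*R + Q*R + R*Q²) - Q) = -2 + (-Q + 7*R + Q*R + R*Q²) = -2 - Q + 7*R + Q*R + R*Q²)
341*U(-6, 2) = 341*(-2 - 1*2 + 7*(-6) + 2*(-6) - 6*2²) = 341*(-2 - 2 - 42 - 12 - 6*4) = 341*(-2 - 2 - 42 - 12 - 24) = 341*(-82) = -27962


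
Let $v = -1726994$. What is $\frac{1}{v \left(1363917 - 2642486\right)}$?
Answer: $\frac{1}{2208080991586} \approx 4.5288 \cdot 10^{-13}$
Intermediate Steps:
$\frac{1}{v \left(1363917 - 2642486\right)} = \frac{1}{\left(-1726994\right) \left(1363917 - 2642486\right)} = - \frac{1}{1726994 \left(1363917 - 2642486\right)} = - \frac{1}{1726994 \left(-1278569\right)} = \left(- \frac{1}{1726994}\right) \left(- \frac{1}{1278569}\right) = \frac{1}{2208080991586}$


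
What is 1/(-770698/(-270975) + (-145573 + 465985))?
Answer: 270975/86824412398 ≈ 3.1210e-6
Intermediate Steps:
1/(-770698/(-270975) + (-145573 + 465985)) = 1/(-770698*(-1/270975) + 320412) = 1/(770698/270975 + 320412) = 1/(86824412398/270975) = 270975/86824412398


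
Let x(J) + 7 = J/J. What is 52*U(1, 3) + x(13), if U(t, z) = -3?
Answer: -162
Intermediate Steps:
x(J) = -6 (x(J) = -7 + J/J = -7 + 1 = -6)
52*U(1, 3) + x(13) = 52*(-3) - 6 = -156 - 6 = -162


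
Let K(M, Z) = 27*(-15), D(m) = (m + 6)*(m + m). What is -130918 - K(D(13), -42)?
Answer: -130513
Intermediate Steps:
D(m) = 2*m*(6 + m) (D(m) = (6 + m)*(2*m) = 2*m*(6 + m))
K(M, Z) = -405
-130918 - K(D(13), -42) = -130918 - 1*(-405) = -130918 + 405 = -130513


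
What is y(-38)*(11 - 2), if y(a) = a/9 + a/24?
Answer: -209/4 ≈ -52.250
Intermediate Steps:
y(a) = 11*a/72 (y(a) = a*(1/9) + a*(1/24) = a/9 + a/24 = 11*a/72)
y(-38)*(11 - 2) = ((11/72)*(-38))*(11 - 2) = -209/36*9 = -209/4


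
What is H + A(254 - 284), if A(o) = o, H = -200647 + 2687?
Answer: -197990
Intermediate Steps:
H = -197960
H + A(254 - 284) = -197960 + (254 - 284) = -197960 - 30 = -197990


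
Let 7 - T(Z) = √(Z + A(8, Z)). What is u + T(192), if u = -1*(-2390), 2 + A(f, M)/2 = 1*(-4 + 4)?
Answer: 2397 - 2*√47 ≈ 2383.3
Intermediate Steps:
A(f, M) = -4 (A(f, M) = -4 + 2*(1*(-4 + 4)) = -4 + 2*(1*0) = -4 + 2*0 = -4 + 0 = -4)
T(Z) = 7 - √(-4 + Z) (T(Z) = 7 - √(Z - 4) = 7 - √(-4 + Z))
u = 2390
u + T(192) = 2390 + (7 - √(-4 + 192)) = 2390 + (7 - √188) = 2390 + (7 - 2*√47) = 2397 - 2*√47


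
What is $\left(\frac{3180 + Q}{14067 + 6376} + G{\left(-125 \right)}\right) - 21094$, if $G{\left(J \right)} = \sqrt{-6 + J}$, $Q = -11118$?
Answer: $- \frac{431232580}{20443} + i \sqrt{131} \approx -21094.0 + 11.446 i$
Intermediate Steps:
$\left(\frac{3180 + Q}{14067 + 6376} + G{\left(-125 \right)}\right) - 21094 = \left(\frac{3180 - 11118}{14067 + 6376} + \sqrt{-6 - 125}\right) - 21094 = \left(- \frac{7938}{20443} + \sqrt{-131}\right) - 21094 = \left(\left(-7938\right) \frac{1}{20443} + i \sqrt{131}\right) - 21094 = \left(- \frac{7938}{20443} + i \sqrt{131}\right) - 21094 = - \frac{431232580}{20443} + i \sqrt{131}$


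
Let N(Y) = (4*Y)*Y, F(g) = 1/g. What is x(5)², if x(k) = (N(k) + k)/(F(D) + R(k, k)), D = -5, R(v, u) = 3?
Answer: 5625/4 ≈ 1406.3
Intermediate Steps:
N(Y) = 4*Y²
x(k) = 5*k/14 + 10*k²/7 (x(k) = (4*k² + k)/(1/(-5) + 3) = (k + 4*k²)/(-⅕ + 3) = (k + 4*k²)/(14/5) = (k + 4*k²)*(5/14) = 5*k/14 + 10*k²/7)
x(5)² = ((5/14)*5*(1 + 4*5))² = ((5/14)*5*(1 + 20))² = ((5/14)*5*21)² = (75/2)² = 5625/4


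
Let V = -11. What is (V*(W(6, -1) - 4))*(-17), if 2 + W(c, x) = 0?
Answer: -1122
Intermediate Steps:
W(c, x) = -2 (W(c, x) = -2 + 0 = -2)
(V*(W(6, -1) - 4))*(-17) = -11*(-2 - 4)*(-17) = -11*(-6)*(-17) = 66*(-17) = -1122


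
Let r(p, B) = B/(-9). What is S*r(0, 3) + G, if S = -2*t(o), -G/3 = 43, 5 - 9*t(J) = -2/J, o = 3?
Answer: -10415/81 ≈ -128.58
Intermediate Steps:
t(J) = 5/9 + 2/(9*J) (t(J) = 5/9 - (-2)/(9*J) = 5/9 + 2/(9*J))
G = -129 (G = -3*43 = -129)
r(p, B) = -B/9 (r(p, B) = B*(-1/9) = -B/9)
S = -34/27 (S = -2*(2 + 5*3)/(9*3) = -2*(2 + 15)/(9*3) = -2*17/(9*3) = -2*17/27 = -34/27 ≈ -1.2593)
S*r(0, 3) + G = -(-34)*3/243 - 129 = -34/27*(-1/3) - 129 = 34/81 - 129 = -10415/81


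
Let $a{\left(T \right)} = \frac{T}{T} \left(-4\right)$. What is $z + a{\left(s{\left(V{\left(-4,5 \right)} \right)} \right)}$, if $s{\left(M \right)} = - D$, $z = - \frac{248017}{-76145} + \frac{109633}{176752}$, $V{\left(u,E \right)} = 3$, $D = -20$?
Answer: $- \frac{1649618591}{13458781040} \approx -0.12257$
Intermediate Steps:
$z = \frac{52185505569}{13458781040}$ ($z = \left(-248017\right) \left(- \frac{1}{76145}\right) + 109633 \cdot \frac{1}{176752} = \frac{248017}{76145} + \frac{109633}{176752} = \frac{52185505569}{13458781040} \approx 3.8774$)
$s{\left(M \right)} = 20$ ($s{\left(M \right)} = \left(-1\right) \left(-20\right) = 20$)
$a{\left(T \right)} = -4$ ($a{\left(T \right)} = 1 \left(-4\right) = -4$)
$z + a{\left(s{\left(V{\left(-4,5 \right)} \right)} \right)} = \frac{52185505569}{13458781040} - 4 = - \frac{1649618591}{13458781040}$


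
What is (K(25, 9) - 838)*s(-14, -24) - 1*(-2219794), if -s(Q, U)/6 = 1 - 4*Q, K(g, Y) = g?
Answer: 2497840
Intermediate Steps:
s(Q, U) = -6 + 24*Q (s(Q, U) = -6*(1 - 4*Q) = -6 + 24*Q)
(K(25, 9) - 838)*s(-14, -24) - 1*(-2219794) = (25 - 838)*(-6 + 24*(-14)) - 1*(-2219794) = -813*(-6 - 336) + 2219794 = -813*(-342) + 2219794 = 278046 + 2219794 = 2497840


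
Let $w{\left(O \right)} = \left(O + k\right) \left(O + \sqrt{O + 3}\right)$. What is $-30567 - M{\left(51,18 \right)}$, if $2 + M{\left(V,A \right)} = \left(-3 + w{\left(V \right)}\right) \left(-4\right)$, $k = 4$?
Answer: $-19357 + 660 \sqrt{6} \approx -17740.0$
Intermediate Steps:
$w{\left(O \right)} = \left(4 + O\right) \left(O + \sqrt{3 + O}\right)$ ($w{\left(O \right)} = \left(O + 4\right) \left(O + \sqrt{O + 3}\right) = \left(4 + O\right) \left(O + \sqrt{3 + O}\right)$)
$M{\left(V,A \right)} = 10 - 16 V - 16 \sqrt{3 + V} - 4 V^{2} - 4 V \sqrt{3 + V}$ ($M{\left(V,A \right)} = -2 + \left(-3 + \left(V^{2} + 4 V + 4 \sqrt{3 + V} + V \sqrt{3 + V}\right)\right) \left(-4\right) = -2 + \left(-3 + V^{2} + 4 V + 4 \sqrt{3 + V} + V \sqrt{3 + V}\right) \left(-4\right) = -2 - \left(-12 + 4 V^{2} + 16 V + 16 \sqrt{3 + V} + 4 V \sqrt{3 + V}\right) = 10 - 16 V - 16 \sqrt{3 + V} - 4 V^{2} - 4 V \sqrt{3 + V}$)
$-30567 - M{\left(51,18 \right)} = -30567 - \left(10 - 816 - 16 \sqrt{3 + 51} - 4 \cdot 51^{2} - 204 \sqrt{3 + 51}\right) = -30567 - \left(10 - 816 - 16 \sqrt{54} - 10404 - 204 \sqrt{54}\right) = -30567 - \left(10 - 816 - 16 \cdot 3 \sqrt{6} - 10404 - 204 \cdot 3 \sqrt{6}\right) = -30567 - \left(10 - 816 - 48 \sqrt{6} - 10404 - 612 \sqrt{6}\right) = -30567 - \left(-11210 - 660 \sqrt{6}\right) = -30567 + \left(11210 + 660 \sqrt{6}\right) = -19357 + 660 \sqrt{6}$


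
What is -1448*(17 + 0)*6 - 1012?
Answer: -148708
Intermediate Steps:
-1448*(17 + 0)*6 - 1012 = -24616*6 - 1012 = -1448*102 - 1012 = -147696 - 1012 = -148708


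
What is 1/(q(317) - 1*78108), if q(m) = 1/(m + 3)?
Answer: -320/24994559 ≈ -1.2803e-5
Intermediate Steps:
q(m) = 1/(3 + m)
1/(q(317) - 1*78108) = 1/(1/(3 + 317) - 1*78108) = 1/(1/320 - 78108) = 1/(-24994559/320) = -320/24994559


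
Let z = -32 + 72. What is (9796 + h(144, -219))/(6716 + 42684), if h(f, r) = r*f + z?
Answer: -217/494 ≈ -0.43927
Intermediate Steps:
z = 40
h(f, r) = 40 + f*r (h(f, r) = r*f + 40 = f*r + 40 = 40 + f*r)
(9796 + h(144, -219))/(6716 + 42684) = (9796 + (40 + 144*(-219)))/(6716 + 42684) = (9796 + (40 - 31536))/49400 = (9796 - 31496)*(1/49400) = -21700*1/49400 = -217/494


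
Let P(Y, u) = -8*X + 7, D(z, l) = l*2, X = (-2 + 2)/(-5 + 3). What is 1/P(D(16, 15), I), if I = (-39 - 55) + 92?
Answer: ⅐ ≈ 0.14286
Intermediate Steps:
X = 0 (X = 0/(-2) = 0*(-½) = 0)
D(z, l) = 2*l
I = -2 (I = -94 + 92 = -2)
P(Y, u) = 7 (P(Y, u) = -8*0 + 7 = 0 + 7 = 7)
1/P(D(16, 15), I) = 1/7 = ⅐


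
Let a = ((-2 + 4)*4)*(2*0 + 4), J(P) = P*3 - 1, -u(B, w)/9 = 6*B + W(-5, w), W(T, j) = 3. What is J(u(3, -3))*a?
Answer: -18176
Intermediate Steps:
u(B, w) = -27 - 54*B (u(B, w) = -9*(6*B + 3) = -9*(3 + 6*B) = -27 - 54*B)
J(P) = -1 + 3*P (J(P) = 3*P - 1 = -1 + 3*P)
a = 32 (a = (2*4)*(0 + 4) = 8*4 = 32)
J(u(3, -3))*a = (-1 + 3*(-27 - 54*3))*32 = (-1 + 3*(-27 - 162))*32 = (-1 + 3*(-189))*32 = (-1 - 567)*32 = -568*32 = -18176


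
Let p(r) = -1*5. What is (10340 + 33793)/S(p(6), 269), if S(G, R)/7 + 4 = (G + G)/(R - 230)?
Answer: -1721187/1162 ≈ -1481.2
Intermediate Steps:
p(r) = -5
S(G, R) = -28 + 14*G/(-230 + R) (S(G, R) = -28 + 7*((G + G)/(R - 230)) = -28 + 7*((2*G)/(-230 + R)) = -28 + 7*(2*G/(-230 + R)) = -28 + 14*G/(-230 + R))
(10340 + 33793)/S(p(6), 269) = (10340 + 33793)/((14*(460 - 5 - 2*269)/(-230 + 269))) = 44133/((14*(460 - 5 - 538)/39)) = 44133/((14*(1/39)*(-83))) = 44133/(-1162/39) = 44133*(-39/1162) = -1721187/1162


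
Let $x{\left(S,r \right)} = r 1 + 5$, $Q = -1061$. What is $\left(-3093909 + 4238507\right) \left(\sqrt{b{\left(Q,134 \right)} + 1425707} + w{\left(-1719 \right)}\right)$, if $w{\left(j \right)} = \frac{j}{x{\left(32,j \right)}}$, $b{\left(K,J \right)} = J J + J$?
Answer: $\frac{983781981}{857} + 1144598 \sqrt{1443797} \approx 1.3765 \cdot 10^{9}$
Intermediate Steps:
$b{\left(K,J \right)} = J + J^{2}$ ($b{\left(K,J \right)} = J^{2} + J = J + J^{2}$)
$x{\left(S,r \right)} = 5 + r$ ($x{\left(S,r \right)} = r + 5 = 5 + r$)
$w{\left(j \right)} = \frac{j}{5 + j}$
$\left(-3093909 + 4238507\right) \left(\sqrt{b{\left(Q,134 \right)} + 1425707} + w{\left(-1719 \right)}\right) = \left(-3093909 + 4238507\right) \left(\sqrt{134 \left(1 + 134\right) + 1425707} - \frac{1719}{5 - 1719}\right) = 1144598 \left(\sqrt{134 \cdot 135 + 1425707} - \frac{1719}{-1714}\right) = 1144598 \left(\sqrt{18090 + 1425707} - - \frac{1719}{1714}\right) = 1144598 \left(\sqrt{1443797} + \frac{1719}{1714}\right) = 1144598 \left(\frac{1719}{1714} + \sqrt{1443797}\right) = \frac{983781981}{857} + 1144598 \sqrt{1443797}$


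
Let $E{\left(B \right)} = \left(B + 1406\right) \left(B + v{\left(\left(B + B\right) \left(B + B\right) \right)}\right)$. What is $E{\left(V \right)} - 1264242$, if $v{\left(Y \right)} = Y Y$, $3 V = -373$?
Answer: $\frac{1190834828060519}{243} \approx 4.9006 \cdot 10^{12}$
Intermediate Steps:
$V = - \frac{373}{3}$ ($V = \frac{1}{3} \left(-373\right) = - \frac{373}{3} \approx -124.33$)
$v{\left(Y \right)} = Y^{2}$
$E{\left(B \right)} = \left(1406 + B\right) \left(B + 16 B^{4}\right)$ ($E{\left(B \right)} = \left(B + 1406\right) \left(B + \left(\left(B + B\right) \left(B + B\right)\right)^{2}\right) = \left(1406 + B\right) \left(B + \left(2 B 2 B\right)^{2}\right) = \left(1406 + B\right) \left(B + \left(4 B^{2}\right)^{2}\right) = \left(1406 + B\right) \left(B + 16 B^{4}\right)$)
$E{\left(V \right)} - 1264242 = - \frac{373 \left(1406 - \frac{373}{3} + 16 \left(- \frac{373}{3}\right)^{4} + 22496 \left(- \frac{373}{3}\right)^{3}\right)}{3} - 1264242 = - \frac{373 \left(1406 - \frac{373}{3} + 16 \cdot \frac{19356878641}{81} + 22496 \left(- \frac{51895117}{27}\right)\right)}{3} - 1264242 = - \frac{373 \left(1406 - \frac{373}{3} + \frac{309710058256}{81} - \frac{1167432552032}{27}\right)}{3} - 1264242 = \left(- \frac{373}{3}\right) \left(- \frac{3192587494025}{81}\right) - 1264242 = \frac{1190835135271325}{243} - 1264242 = \frac{1190834828060519}{243}$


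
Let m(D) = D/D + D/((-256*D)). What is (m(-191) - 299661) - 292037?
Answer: -151474433/256 ≈ -5.9170e+5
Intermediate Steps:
m(D) = 255/256 (m(D) = 1 + D*(-1/(256*D)) = 1 - 1/256 = 255/256)
(m(-191) - 299661) - 292037 = (255/256 - 299661) - 292037 = -76712961/256 - 292037 = -151474433/256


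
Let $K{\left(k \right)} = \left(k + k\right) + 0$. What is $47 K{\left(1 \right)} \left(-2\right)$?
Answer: $-188$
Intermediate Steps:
$K{\left(k \right)} = 2 k$ ($K{\left(k \right)} = 2 k + 0 = 2 k$)
$47 K{\left(1 \right)} \left(-2\right) = 47 \cdot 2 \cdot 1 \left(-2\right) = 47 \cdot 2 \left(-2\right) = 94 \left(-2\right) = -188$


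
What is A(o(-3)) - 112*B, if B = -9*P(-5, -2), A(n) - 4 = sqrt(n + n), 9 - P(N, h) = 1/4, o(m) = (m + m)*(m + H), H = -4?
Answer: 8824 + 2*sqrt(21) ≈ 8833.2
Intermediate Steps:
o(m) = 2*m*(-4 + m) (o(m) = (m + m)*(m - 4) = (2*m)*(-4 + m) = 2*m*(-4 + m))
P(N, h) = 35/4 (P(N, h) = 9 - 1/4 = 35/4)
A(n) = 4 + sqrt(2)*sqrt(n) (A(n) = 4 + sqrt(n + n) = 4 + sqrt(2*n) = 4 + sqrt(2)*sqrt(n))
B = -315/4 (B = -9*35/4 = -315/4 ≈ -78.750)
A(o(-3)) - 112*B = (4 + sqrt(2)*sqrt(2*(-3)*(-4 - 3))) - 112*(-315/4) = (4 + sqrt(2)*sqrt(2*(-3)*(-7))) + 8820 = (4 + sqrt(2)*sqrt(42)) + 8820 = (4 + 2*sqrt(21)) + 8820 = 8824 + 2*sqrt(21)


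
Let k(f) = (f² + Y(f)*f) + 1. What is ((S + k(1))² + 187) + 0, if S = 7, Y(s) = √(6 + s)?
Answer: 275 + 18*√7 ≈ 322.62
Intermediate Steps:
k(f) = 1 + f² + f*√(6 + f) (k(f) = (f² + √(6 + f)*f) + 1 = (f² + f*√(6 + f)) + 1 = 1 + f² + f*√(6 + f))
((S + k(1))² + 187) + 0 = ((7 + (1 + 1² + 1*√(6 + 1)))² + 187) + 0 = ((7 + (1 + 1 + 1*√7))² + 187) + 0 = ((7 + (1 + 1 + √7))² + 187) + 0 = ((7 + (2 + √7))² + 187) + 0 = ((9 + √7)² + 187) + 0 = (187 + (9 + √7)²) + 0 = 187 + (9 + √7)²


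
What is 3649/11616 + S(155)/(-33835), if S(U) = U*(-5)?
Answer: 26493263/78605472 ≈ 0.33704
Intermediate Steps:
S(U) = -5*U
3649/11616 + S(155)/(-33835) = 3649/11616 - 5*155/(-33835) = 3649*(1/11616) - 775*(-1/33835) = 3649/11616 + 155/6767 = 26493263/78605472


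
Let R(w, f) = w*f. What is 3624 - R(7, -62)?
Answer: 4058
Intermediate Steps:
R(w, f) = f*w
3624 - R(7, -62) = 3624 - (-62)*7 = 3624 - 1*(-434) = 3624 + 434 = 4058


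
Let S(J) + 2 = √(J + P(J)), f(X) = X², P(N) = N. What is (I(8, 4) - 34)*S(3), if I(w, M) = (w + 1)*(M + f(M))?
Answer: -292 + 146*√6 ≈ 65.625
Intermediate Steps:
I(w, M) = (1 + w)*(M + M²) (I(w, M) = (w + 1)*(M + M²) = (1 + w)*(M + M²))
S(J) = -2 + √2*√J (S(J) = -2 + √(J + J) = -2 + √(2*J) = -2 + √2*√J)
(I(8, 4) - 34)*S(3) = (4*(1 + 4 + 8 + 4*8) - 34)*(-2 + √2*√3) = (4*(1 + 4 + 8 + 32) - 34)*(-2 + √6) = (4*45 - 34)*(-2 + √6) = (180 - 34)*(-2 + √6) = 146*(-2 + √6) = -292 + 146*√6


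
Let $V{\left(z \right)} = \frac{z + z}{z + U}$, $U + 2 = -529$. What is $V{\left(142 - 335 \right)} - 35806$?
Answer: $- \frac{12961579}{362} \approx -35805.0$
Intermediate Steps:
$U = -531$ ($U = -2 - 529 = -531$)
$V{\left(z \right)} = \frac{2 z}{-531 + z}$ ($V{\left(z \right)} = \frac{z + z}{z - 531} = \frac{2 z}{-531 + z}$)
$V{\left(142 - 335 \right)} - 35806 = \frac{2 \left(142 - 335\right)}{-531 + \left(142 - 335\right)} - 35806 = 2 \left(-193\right) \frac{1}{-531 - 193} - 35806 = 2 \left(-193\right) \frac{1}{-724} - 35806 = 2 \left(-193\right) \left(- \frac{1}{724}\right) - 35806 = \frac{193}{362} - 35806 = - \frac{12961579}{362}$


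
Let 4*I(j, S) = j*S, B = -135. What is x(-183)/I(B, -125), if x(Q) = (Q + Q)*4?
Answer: -1952/5625 ≈ -0.34702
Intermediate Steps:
x(Q) = 8*Q (x(Q) = (2*Q)*4 = 8*Q)
I(j, S) = S*j/4 (I(j, S) = (j*S)/4 = (S*j)/4 = S*j/4)
x(-183)/I(B, -125) = (8*(-183))/(((1/4)*(-125)*(-135))) = -1464/16875/4 = -1464*4/16875 = -1952/5625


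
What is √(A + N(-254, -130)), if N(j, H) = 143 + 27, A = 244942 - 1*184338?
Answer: √60774 ≈ 246.52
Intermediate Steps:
A = 60604 (A = 244942 - 184338 = 60604)
N(j, H) = 170
√(A + N(-254, -130)) = √(60604 + 170) = √60774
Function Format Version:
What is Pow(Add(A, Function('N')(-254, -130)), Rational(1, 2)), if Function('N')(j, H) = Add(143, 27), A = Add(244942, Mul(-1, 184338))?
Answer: Pow(60774, Rational(1, 2)) ≈ 246.52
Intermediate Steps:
A = 60604 (A = Add(244942, -184338) = 60604)
Function('N')(j, H) = 170
Pow(Add(A, Function('N')(-254, -130)), Rational(1, 2)) = Pow(Add(60604, 170), Rational(1, 2)) = Pow(60774, Rational(1, 2))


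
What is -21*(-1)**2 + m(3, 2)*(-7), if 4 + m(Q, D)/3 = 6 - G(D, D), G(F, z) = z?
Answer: -21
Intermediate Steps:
m(Q, D) = 6 - 3*D (m(Q, D) = -12 + 3*(6 - D) = -12 + (18 - 3*D) = 6 - 3*D)
-21*(-1)**2 + m(3, 2)*(-7) = -21*(-1)**2 + (6 - 3*2)*(-7) = -21*1 + (6 - 6)*(-7) = -21 + 0*(-7) = -21 + 0 = -21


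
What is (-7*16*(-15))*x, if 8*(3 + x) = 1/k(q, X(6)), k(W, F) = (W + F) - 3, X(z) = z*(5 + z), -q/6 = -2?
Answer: -25186/5 ≈ -5037.2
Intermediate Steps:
q = 12 (q = -6*(-2) = 12)
k(W, F) = -3 + F + W (k(W, F) = (F + W) - 3 = -3 + F + W)
x = -1799/600 (x = -3 + 1/(8*(-3 + 6*(5 + 6) + 12)) = -3 + 1/(8*(-3 + 6*11 + 12)) = -3 + 1/(8*(-3 + 66 + 12)) = -3 + (⅛)/75 = -3 + (⅛)*(1/75) = -3 + 1/600 = -1799/600 ≈ -2.9983)
(-7*16*(-15))*x = (-7*16*(-15))*(-1799/600) = -112*(-15)*(-1799/600) = 1680*(-1799/600) = -25186/5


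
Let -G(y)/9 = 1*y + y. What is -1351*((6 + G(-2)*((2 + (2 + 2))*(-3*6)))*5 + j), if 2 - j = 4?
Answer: 26225612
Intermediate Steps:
G(y) = -18*y (G(y) = -9*(1*y + y) = -9*(y + y) = -18*y)
j = -2 (j = 2 - 1*4 = 2 - 4 = -2)
-1351*((6 + G(-2)*((2 + (2 + 2))*(-3*6)))*5 + j) = -1351*((6 + (-18*(-2))*((2 + (2 + 2))*(-3*6)))*5 - 2) = -1351*((6 + 36*((2 + 4)*(-18)))*5 - 2) = -1351*((6 + 36*(6*(-18)))*5 - 2) = -1351*((6 + 36*(-108))*5 - 2) = -1351*((6 - 3888)*5 - 2) = -1351*(-3882*5 - 2) = -1351*(-19410 - 2) = -1351*(-19412) = 26225612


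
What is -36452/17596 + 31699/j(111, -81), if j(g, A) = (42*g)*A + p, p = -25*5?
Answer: -3581852312/1661709053 ≈ -2.1555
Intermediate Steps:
p = -125
j(g, A) = -125 + 42*A*g (j(g, A) = (42*g)*A - 125 = 42*A*g - 125 = -125 + 42*A*g)
-36452/17596 + 31699/j(111, -81) = -36452/17596 + 31699/(-125 + 42*(-81)*111) = -36452*1/17596 + 31699/(-125 - 377622) = -9113/4399 + 31699/(-377747) = -9113/4399 + 31699*(-1/377747) = -9113/4399 - 31699/377747 = -3581852312/1661709053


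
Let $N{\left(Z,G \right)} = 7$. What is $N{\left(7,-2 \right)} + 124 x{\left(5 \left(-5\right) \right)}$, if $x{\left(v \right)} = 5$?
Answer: $627$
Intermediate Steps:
$N{\left(7,-2 \right)} + 124 x{\left(5 \left(-5\right) \right)} = 7 + 124 \cdot 5 = 7 + 620 = 627$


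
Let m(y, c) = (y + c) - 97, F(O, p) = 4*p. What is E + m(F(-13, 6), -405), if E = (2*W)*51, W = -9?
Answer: -1396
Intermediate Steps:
m(y, c) = -97 + c + y (m(y, c) = (c + y) - 97 = -97 + c + y)
E = -918 (E = (2*(-9))*51 = -18*51 = -918)
E + m(F(-13, 6), -405) = -918 + (-97 - 405 + 4*6) = -918 + (-97 - 405 + 24) = -918 - 478 = -1396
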